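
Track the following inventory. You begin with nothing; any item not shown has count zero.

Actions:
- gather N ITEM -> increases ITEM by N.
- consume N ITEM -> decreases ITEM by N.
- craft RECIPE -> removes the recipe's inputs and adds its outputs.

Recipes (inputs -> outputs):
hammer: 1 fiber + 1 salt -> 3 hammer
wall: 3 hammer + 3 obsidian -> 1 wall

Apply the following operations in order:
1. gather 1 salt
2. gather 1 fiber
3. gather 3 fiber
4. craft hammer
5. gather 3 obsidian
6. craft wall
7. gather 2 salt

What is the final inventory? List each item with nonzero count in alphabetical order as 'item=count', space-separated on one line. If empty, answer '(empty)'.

Answer: fiber=3 salt=2 wall=1

Derivation:
After 1 (gather 1 salt): salt=1
After 2 (gather 1 fiber): fiber=1 salt=1
After 3 (gather 3 fiber): fiber=4 salt=1
After 4 (craft hammer): fiber=3 hammer=3
After 5 (gather 3 obsidian): fiber=3 hammer=3 obsidian=3
After 6 (craft wall): fiber=3 wall=1
After 7 (gather 2 salt): fiber=3 salt=2 wall=1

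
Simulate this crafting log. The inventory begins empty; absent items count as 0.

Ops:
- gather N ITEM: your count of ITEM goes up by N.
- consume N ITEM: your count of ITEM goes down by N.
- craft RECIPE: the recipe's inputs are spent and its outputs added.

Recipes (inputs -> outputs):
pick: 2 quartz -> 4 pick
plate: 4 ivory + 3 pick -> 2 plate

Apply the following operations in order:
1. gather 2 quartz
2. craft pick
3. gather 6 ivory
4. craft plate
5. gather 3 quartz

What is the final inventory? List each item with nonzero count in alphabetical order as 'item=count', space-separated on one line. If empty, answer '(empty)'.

After 1 (gather 2 quartz): quartz=2
After 2 (craft pick): pick=4
After 3 (gather 6 ivory): ivory=6 pick=4
After 4 (craft plate): ivory=2 pick=1 plate=2
After 5 (gather 3 quartz): ivory=2 pick=1 plate=2 quartz=3

Answer: ivory=2 pick=1 plate=2 quartz=3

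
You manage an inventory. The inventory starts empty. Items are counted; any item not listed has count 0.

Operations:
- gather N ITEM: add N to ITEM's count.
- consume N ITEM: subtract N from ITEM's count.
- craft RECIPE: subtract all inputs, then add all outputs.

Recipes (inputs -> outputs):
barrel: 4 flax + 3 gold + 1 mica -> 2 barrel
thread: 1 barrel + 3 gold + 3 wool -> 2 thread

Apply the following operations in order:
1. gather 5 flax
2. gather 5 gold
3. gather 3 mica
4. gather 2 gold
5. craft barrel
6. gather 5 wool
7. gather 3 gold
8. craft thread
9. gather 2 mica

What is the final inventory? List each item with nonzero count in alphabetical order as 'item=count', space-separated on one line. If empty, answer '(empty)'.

After 1 (gather 5 flax): flax=5
After 2 (gather 5 gold): flax=5 gold=5
After 3 (gather 3 mica): flax=5 gold=5 mica=3
After 4 (gather 2 gold): flax=5 gold=7 mica=3
After 5 (craft barrel): barrel=2 flax=1 gold=4 mica=2
After 6 (gather 5 wool): barrel=2 flax=1 gold=4 mica=2 wool=5
After 7 (gather 3 gold): barrel=2 flax=1 gold=7 mica=2 wool=5
After 8 (craft thread): barrel=1 flax=1 gold=4 mica=2 thread=2 wool=2
After 9 (gather 2 mica): barrel=1 flax=1 gold=4 mica=4 thread=2 wool=2

Answer: barrel=1 flax=1 gold=4 mica=4 thread=2 wool=2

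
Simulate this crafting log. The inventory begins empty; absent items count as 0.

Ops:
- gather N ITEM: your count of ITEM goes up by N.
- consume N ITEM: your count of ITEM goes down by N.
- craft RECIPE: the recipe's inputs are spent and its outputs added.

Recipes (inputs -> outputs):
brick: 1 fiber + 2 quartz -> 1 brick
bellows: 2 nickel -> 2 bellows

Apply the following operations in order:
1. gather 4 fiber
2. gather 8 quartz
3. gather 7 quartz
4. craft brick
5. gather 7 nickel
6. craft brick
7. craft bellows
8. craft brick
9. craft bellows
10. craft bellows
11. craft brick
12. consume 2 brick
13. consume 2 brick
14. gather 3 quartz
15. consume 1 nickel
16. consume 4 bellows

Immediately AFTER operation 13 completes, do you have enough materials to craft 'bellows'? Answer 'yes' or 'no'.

Answer: no

Derivation:
After 1 (gather 4 fiber): fiber=4
After 2 (gather 8 quartz): fiber=4 quartz=8
After 3 (gather 7 quartz): fiber=4 quartz=15
After 4 (craft brick): brick=1 fiber=3 quartz=13
After 5 (gather 7 nickel): brick=1 fiber=3 nickel=7 quartz=13
After 6 (craft brick): brick=2 fiber=2 nickel=7 quartz=11
After 7 (craft bellows): bellows=2 brick=2 fiber=2 nickel=5 quartz=11
After 8 (craft brick): bellows=2 brick=3 fiber=1 nickel=5 quartz=9
After 9 (craft bellows): bellows=4 brick=3 fiber=1 nickel=3 quartz=9
After 10 (craft bellows): bellows=6 brick=3 fiber=1 nickel=1 quartz=9
After 11 (craft brick): bellows=6 brick=4 nickel=1 quartz=7
After 12 (consume 2 brick): bellows=6 brick=2 nickel=1 quartz=7
After 13 (consume 2 brick): bellows=6 nickel=1 quartz=7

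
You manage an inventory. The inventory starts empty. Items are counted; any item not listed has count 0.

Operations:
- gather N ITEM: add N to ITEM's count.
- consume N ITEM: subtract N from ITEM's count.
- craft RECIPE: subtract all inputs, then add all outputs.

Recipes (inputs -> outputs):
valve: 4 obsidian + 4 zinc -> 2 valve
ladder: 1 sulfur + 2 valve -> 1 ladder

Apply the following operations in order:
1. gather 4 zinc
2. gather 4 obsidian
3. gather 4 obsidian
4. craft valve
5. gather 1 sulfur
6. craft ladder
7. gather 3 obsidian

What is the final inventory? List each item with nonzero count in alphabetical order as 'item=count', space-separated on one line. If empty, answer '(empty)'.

Answer: ladder=1 obsidian=7

Derivation:
After 1 (gather 4 zinc): zinc=4
After 2 (gather 4 obsidian): obsidian=4 zinc=4
After 3 (gather 4 obsidian): obsidian=8 zinc=4
After 4 (craft valve): obsidian=4 valve=2
After 5 (gather 1 sulfur): obsidian=4 sulfur=1 valve=2
After 6 (craft ladder): ladder=1 obsidian=4
After 7 (gather 3 obsidian): ladder=1 obsidian=7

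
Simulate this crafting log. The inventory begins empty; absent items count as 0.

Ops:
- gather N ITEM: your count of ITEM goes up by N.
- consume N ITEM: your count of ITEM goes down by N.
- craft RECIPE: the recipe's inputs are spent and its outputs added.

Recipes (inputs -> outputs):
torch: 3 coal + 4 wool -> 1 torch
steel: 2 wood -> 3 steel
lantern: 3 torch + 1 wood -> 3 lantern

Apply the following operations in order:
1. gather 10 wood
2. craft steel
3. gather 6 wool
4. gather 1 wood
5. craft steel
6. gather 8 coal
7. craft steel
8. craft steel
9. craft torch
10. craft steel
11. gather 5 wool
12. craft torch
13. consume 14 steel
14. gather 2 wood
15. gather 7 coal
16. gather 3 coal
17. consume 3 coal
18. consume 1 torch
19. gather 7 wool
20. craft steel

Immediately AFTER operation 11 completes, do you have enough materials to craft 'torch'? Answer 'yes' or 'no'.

Answer: yes

Derivation:
After 1 (gather 10 wood): wood=10
After 2 (craft steel): steel=3 wood=8
After 3 (gather 6 wool): steel=3 wood=8 wool=6
After 4 (gather 1 wood): steel=3 wood=9 wool=6
After 5 (craft steel): steel=6 wood=7 wool=6
After 6 (gather 8 coal): coal=8 steel=6 wood=7 wool=6
After 7 (craft steel): coal=8 steel=9 wood=5 wool=6
After 8 (craft steel): coal=8 steel=12 wood=3 wool=6
After 9 (craft torch): coal=5 steel=12 torch=1 wood=3 wool=2
After 10 (craft steel): coal=5 steel=15 torch=1 wood=1 wool=2
After 11 (gather 5 wool): coal=5 steel=15 torch=1 wood=1 wool=7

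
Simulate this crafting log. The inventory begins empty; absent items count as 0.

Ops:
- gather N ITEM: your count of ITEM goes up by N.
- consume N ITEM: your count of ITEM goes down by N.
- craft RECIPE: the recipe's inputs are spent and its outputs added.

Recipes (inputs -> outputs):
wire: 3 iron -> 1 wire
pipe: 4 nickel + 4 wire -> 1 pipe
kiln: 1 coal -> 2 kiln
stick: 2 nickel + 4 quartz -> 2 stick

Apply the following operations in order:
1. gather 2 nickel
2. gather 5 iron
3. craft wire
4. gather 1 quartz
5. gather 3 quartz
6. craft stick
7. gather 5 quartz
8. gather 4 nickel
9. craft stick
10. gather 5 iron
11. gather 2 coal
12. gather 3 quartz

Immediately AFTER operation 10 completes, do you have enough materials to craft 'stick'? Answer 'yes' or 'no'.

Answer: no

Derivation:
After 1 (gather 2 nickel): nickel=2
After 2 (gather 5 iron): iron=5 nickel=2
After 3 (craft wire): iron=2 nickel=2 wire=1
After 4 (gather 1 quartz): iron=2 nickel=2 quartz=1 wire=1
After 5 (gather 3 quartz): iron=2 nickel=2 quartz=4 wire=1
After 6 (craft stick): iron=2 stick=2 wire=1
After 7 (gather 5 quartz): iron=2 quartz=5 stick=2 wire=1
After 8 (gather 4 nickel): iron=2 nickel=4 quartz=5 stick=2 wire=1
After 9 (craft stick): iron=2 nickel=2 quartz=1 stick=4 wire=1
After 10 (gather 5 iron): iron=7 nickel=2 quartz=1 stick=4 wire=1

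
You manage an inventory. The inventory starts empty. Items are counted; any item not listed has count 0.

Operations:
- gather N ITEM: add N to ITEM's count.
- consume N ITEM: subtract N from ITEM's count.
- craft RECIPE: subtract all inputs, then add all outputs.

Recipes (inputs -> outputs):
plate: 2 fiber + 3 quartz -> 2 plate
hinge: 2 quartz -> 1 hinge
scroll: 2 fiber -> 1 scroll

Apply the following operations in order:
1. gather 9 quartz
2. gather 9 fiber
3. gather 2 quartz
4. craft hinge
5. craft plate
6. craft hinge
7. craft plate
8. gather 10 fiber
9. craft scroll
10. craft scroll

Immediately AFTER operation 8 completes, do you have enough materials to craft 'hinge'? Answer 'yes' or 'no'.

Answer: no

Derivation:
After 1 (gather 9 quartz): quartz=9
After 2 (gather 9 fiber): fiber=9 quartz=9
After 3 (gather 2 quartz): fiber=9 quartz=11
After 4 (craft hinge): fiber=9 hinge=1 quartz=9
After 5 (craft plate): fiber=7 hinge=1 plate=2 quartz=6
After 6 (craft hinge): fiber=7 hinge=2 plate=2 quartz=4
After 7 (craft plate): fiber=5 hinge=2 plate=4 quartz=1
After 8 (gather 10 fiber): fiber=15 hinge=2 plate=4 quartz=1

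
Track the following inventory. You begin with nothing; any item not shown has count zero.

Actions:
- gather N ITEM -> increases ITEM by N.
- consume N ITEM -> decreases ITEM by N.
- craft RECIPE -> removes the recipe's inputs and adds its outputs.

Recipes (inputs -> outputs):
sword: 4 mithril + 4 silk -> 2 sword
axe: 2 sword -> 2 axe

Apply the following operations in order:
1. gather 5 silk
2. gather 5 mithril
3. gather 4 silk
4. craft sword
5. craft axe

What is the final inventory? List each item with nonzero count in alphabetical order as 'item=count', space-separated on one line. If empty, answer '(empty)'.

Answer: axe=2 mithril=1 silk=5

Derivation:
After 1 (gather 5 silk): silk=5
After 2 (gather 5 mithril): mithril=5 silk=5
After 3 (gather 4 silk): mithril=5 silk=9
After 4 (craft sword): mithril=1 silk=5 sword=2
After 5 (craft axe): axe=2 mithril=1 silk=5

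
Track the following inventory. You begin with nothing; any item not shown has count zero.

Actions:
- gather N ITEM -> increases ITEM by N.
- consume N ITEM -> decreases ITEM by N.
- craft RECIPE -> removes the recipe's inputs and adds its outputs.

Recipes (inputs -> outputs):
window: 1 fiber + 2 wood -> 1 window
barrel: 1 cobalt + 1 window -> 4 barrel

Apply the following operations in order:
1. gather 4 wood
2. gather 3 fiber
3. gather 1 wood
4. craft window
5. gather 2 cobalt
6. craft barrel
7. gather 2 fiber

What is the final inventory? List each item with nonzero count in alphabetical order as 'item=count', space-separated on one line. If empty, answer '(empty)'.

After 1 (gather 4 wood): wood=4
After 2 (gather 3 fiber): fiber=3 wood=4
After 3 (gather 1 wood): fiber=3 wood=5
After 4 (craft window): fiber=2 window=1 wood=3
After 5 (gather 2 cobalt): cobalt=2 fiber=2 window=1 wood=3
After 6 (craft barrel): barrel=4 cobalt=1 fiber=2 wood=3
After 7 (gather 2 fiber): barrel=4 cobalt=1 fiber=4 wood=3

Answer: barrel=4 cobalt=1 fiber=4 wood=3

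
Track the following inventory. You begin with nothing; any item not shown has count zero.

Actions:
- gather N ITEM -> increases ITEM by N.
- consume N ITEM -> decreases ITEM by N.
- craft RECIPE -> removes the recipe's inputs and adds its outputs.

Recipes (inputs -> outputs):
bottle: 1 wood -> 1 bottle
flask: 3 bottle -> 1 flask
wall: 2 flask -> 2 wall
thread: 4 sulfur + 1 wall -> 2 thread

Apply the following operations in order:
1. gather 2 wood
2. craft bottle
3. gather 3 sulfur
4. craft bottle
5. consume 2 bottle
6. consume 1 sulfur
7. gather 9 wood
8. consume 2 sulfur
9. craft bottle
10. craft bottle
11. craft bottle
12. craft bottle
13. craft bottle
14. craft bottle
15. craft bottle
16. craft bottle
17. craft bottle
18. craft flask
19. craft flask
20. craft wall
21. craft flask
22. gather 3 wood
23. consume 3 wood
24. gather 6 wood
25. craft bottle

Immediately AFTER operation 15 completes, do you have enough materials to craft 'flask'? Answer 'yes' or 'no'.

After 1 (gather 2 wood): wood=2
After 2 (craft bottle): bottle=1 wood=1
After 3 (gather 3 sulfur): bottle=1 sulfur=3 wood=1
After 4 (craft bottle): bottle=2 sulfur=3
After 5 (consume 2 bottle): sulfur=3
After 6 (consume 1 sulfur): sulfur=2
After 7 (gather 9 wood): sulfur=2 wood=9
After 8 (consume 2 sulfur): wood=9
After 9 (craft bottle): bottle=1 wood=8
After 10 (craft bottle): bottle=2 wood=7
After 11 (craft bottle): bottle=3 wood=6
After 12 (craft bottle): bottle=4 wood=5
After 13 (craft bottle): bottle=5 wood=4
After 14 (craft bottle): bottle=6 wood=3
After 15 (craft bottle): bottle=7 wood=2

Answer: yes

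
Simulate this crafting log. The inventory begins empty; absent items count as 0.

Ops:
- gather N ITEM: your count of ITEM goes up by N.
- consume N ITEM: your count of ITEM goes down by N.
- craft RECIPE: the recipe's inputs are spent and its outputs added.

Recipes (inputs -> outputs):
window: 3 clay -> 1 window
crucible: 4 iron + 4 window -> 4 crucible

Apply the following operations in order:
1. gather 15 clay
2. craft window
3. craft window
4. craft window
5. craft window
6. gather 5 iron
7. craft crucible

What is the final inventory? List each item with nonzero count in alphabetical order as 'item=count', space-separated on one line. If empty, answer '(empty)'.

Answer: clay=3 crucible=4 iron=1

Derivation:
After 1 (gather 15 clay): clay=15
After 2 (craft window): clay=12 window=1
After 3 (craft window): clay=9 window=2
After 4 (craft window): clay=6 window=3
After 5 (craft window): clay=3 window=4
After 6 (gather 5 iron): clay=3 iron=5 window=4
After 7 (craft crucible): clay=3 crucible=4 iron=1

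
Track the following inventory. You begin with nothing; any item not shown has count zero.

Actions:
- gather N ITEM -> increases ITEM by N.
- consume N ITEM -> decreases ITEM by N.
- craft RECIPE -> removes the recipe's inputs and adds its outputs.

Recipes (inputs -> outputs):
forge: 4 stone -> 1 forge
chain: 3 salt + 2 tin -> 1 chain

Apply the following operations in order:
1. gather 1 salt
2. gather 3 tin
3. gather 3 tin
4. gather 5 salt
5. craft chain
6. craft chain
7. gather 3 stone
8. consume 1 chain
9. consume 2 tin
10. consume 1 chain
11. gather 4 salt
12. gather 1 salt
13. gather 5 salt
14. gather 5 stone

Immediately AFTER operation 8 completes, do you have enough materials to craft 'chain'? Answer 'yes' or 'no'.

Answer: no

Derivation:
After 1 (gather 1 salt): salt=1
After 2 (gather 3 tin): salt=1 tin=3
After 3 (gather 3 tin): salt=1 tin=6
After 4 (gather 5 salt): salt=6 tin=6
After 5 (craft chain): chain=1 salt=3 tin=4
After 6 (craft chain): chain=2 tin=2
After 7 (gather 3 stone): chain=2 stone=3 tin=2
After 8 (consume 1 chain): chain=1 stone=3 tin=2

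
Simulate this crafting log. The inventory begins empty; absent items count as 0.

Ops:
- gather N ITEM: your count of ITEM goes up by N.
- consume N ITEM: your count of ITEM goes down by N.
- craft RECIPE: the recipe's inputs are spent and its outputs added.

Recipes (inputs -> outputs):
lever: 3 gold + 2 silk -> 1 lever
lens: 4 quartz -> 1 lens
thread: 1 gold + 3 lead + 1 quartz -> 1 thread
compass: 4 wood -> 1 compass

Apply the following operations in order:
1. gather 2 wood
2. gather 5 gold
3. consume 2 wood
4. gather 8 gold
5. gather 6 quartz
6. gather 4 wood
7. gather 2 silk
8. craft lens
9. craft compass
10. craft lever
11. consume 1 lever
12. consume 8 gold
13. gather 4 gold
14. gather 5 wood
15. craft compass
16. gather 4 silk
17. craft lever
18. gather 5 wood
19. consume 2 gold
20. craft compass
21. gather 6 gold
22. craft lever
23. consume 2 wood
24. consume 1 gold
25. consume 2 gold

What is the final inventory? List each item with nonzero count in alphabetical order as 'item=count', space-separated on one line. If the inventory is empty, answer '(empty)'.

After 1 (gather 2 wood): wood=2
After 2 (gather 5 gold): gold=5 wood=2
After 3 (consume 2 wood): gold=5
After 4 (gather 8 gold): gold=13
After 5 (gather 6 quartz): gold=13 quartz=6
After 6 (gather 4 wood): gold=13 quartz=6 wood=4
After 7 (gather 2 silk): gold=13 quartz=6 silk=2 wood=4
After 8 (craft lens): gold=13 lens=1 quartz=2 silk=2 wood=4
After 9 (craft compass): compass=1 gold=13 lens=1 quartz=2 silk=2
After 10 (craft lever): compass=1 gold=10 lens=1 lever=1 quartz=2
After 11 (consume 1 lever): compass=1 gold=10 lens=1 quartz=2
After 12 (consume 8 gold): compass=1 gold=2 lens=1 quartz=2
After 13 (gather 4 gold): compass=1 gold=6 lens=1 quartz=2
After 14 (gather 5 wood): compass=1 gold=6 lens=1 quartz=2 wood=5
After 15 (craft compass): compass=2 gold=6 lens=1 quartz=2 wood=1
After 16 (gather 4 silk): compass=2 gold=6 lens=1 quartz=2 silk=4 wood=1
After 17 (craft lever): compass=2 gold=3 lens=1 lever=1 quartz=2 silk=2 wood=1
After 18 (gather 5 wood): compass=2 gold=3 lens=1 lever=1 quartz=2 silk=2 wood=6
After 19 (consume 2 gold): compass=2 gold=1 lens=1 lever=1 quartz=2 silk=2 wood=6
After 20 (craft compass): compass=3 gold=1 lens=1 lever=1 quartz=2 silk=2 wood=2
After 21 (gather 6 gold): compass=3 gold=7 lens=1 lever=1 quartz=2 silk=2 wood=2
After 22 (craft lever): compass=3 gold=4 lens=1 lever=2 quartz=2 wood=2
After 23 (consume 2 wood): compass=3 gold=4 lens=1 lever=2 quartz=2
After 24 (consume 1 gold): compass=3 gold=3 lens=1 lever=2 quartz=2
After 25 (consume 2 gold): compass=3 gold=1 lens=1 lever=2 quartz=2

Answer: compass=3 gold=1 lens=1 lever=2 quartz=2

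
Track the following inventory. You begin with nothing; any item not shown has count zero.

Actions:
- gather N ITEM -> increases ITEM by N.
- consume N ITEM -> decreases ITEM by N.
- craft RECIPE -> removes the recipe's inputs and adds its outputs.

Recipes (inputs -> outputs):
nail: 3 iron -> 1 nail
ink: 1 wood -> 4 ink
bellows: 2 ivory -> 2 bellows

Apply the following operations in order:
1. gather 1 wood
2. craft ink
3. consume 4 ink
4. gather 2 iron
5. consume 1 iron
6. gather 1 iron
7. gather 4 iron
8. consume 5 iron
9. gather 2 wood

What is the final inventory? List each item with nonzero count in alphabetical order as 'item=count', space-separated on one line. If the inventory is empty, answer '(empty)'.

After 1 (gather 1 wood): wood=1
After 2 (craft ink): ink=4
After 3 (consume 4 ink): (empty)
After 4 (gather 2 iron): iron=2
After 5 (consume 1 iron): iron=1
After 6 (gather 1 iron): iron=2
After 7 (gather 4 iron): iron=6
After 8 (consume 5 iron): iron=1
After 9 (gather 2 wood): iron=1 wood=2

Answer: iron=1 wood=2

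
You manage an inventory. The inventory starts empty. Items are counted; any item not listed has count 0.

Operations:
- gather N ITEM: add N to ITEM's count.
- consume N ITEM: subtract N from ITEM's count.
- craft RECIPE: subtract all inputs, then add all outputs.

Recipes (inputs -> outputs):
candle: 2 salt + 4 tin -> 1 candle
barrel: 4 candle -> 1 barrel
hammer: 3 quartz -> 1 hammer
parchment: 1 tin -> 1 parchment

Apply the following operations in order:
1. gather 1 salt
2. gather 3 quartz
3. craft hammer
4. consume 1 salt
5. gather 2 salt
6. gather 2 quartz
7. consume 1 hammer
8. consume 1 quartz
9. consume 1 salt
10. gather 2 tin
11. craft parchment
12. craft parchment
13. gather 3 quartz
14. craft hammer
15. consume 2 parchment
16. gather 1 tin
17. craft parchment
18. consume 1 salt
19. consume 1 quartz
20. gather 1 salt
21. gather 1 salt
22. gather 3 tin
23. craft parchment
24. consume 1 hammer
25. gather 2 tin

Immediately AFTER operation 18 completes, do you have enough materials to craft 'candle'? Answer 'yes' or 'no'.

After 1 (gather 1 salt): salt=1
After 2 (gather 3 quartz): quartz=3 salt=1
After 3 (craft hammer): hammer=1 salt=1
After 4 (consume 1 salt): hammer=1
After 5 (gather 2 salt): hammer=1 salt=2
After 6 (gather 2 quartz): hammer=1 quartz=2 salt=2
After 7 (consume 1 hammer): quartz=2 salt=2
After 8 (consume 1 quartz): quartz=1 salt=2
After 9 (consume 1 salt): quartz=1 salt=1
After 10 (gather 2 tin): quartz=1 salt=1 tin=2
After 11 (craft parchment): parchment=1 quartz=1 salt=1 tin=1
After 12 (craft parchment): parchment=2 quartz=1 salt=1
After 13 (gather 3 quartz): parchment=2 quartz=4 salt=1
After 14 (craft hammer): hammer=1 parchment=2 quartz=1 salt=1
After 15 (consume 2 parchment): hammer=1 quartz=1 salt=1
After 16 (gather 1 tin): hammer=1 quartz=1 salt=1 tin=1
After 17 (craft parchment): hammer=1 parchment=1 quartz=1 salt=1
After 18 (consume 1 salt): hammer=1 parchment=1 quartz=1

Answer: no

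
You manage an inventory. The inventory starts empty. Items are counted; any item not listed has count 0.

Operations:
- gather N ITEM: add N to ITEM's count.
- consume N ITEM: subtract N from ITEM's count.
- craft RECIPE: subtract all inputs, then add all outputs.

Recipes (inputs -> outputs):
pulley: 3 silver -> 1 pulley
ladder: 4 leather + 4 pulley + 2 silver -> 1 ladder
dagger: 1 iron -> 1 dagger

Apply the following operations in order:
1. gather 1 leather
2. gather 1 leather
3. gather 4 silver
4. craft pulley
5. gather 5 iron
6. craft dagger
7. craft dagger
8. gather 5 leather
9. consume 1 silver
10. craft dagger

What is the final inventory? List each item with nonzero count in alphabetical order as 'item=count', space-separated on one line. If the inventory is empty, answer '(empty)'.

Answer: dagger=3 iron=2 leather=7 pulley=1

Derivation:
After 1 (gather 1 leather): leather=1
After 2 (gather 1 leather): leather=2
After 3 (gather 4 silver): leather=2 silver=4
After 4 (craft pulley): leather=2 pulley=1 silver=1
After 5 (gather 5 iron): iron=5 leather=2 pulley=1 silver=1
After 6 (craft dagger): dagger=1 iron=4 leather=2 pulley=1 silver=1
After 7 (craft dagger): dagger=2 iron=3 leather=2 pulley=1 silver=1
After 8 (gather 5 leather): dagger=2 iron=3 leather=7 pulley=1 silver=1
After 9 (consume 1 silver): dagger=2 iron=3 leather=7 pulley=1
After 10 (craft dagger): dagger=3 iron=2 leather=7 pulley=1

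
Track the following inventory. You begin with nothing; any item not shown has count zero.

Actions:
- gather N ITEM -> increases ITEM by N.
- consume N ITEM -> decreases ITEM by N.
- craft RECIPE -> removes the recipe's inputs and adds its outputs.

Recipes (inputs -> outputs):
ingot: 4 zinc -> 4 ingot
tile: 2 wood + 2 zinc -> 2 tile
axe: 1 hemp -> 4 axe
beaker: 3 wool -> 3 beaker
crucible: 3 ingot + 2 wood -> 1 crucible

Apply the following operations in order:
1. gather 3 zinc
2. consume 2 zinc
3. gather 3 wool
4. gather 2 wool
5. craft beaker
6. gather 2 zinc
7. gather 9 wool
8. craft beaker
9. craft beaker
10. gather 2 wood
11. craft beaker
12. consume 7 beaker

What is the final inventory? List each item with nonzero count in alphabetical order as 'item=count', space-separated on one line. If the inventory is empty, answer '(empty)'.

After 1 (gather 3 zinc): zinc=3
After 2 (consume 2 zinc): zinc=1
After 3 (gather 3 wool): wool=3 zinc=1
After 4 (gather 2 wool): wool=5 zinc=1
After 5 (craft beaker): beaker=3 wool=2 zinc=1
After 6 (gather 2 zinc): beaker=3 wool=2 zinc=3
After 7 (gather 9 wool): beaker=3 wool=11 zinc=3
After 8 (craft beaker): beaker=6 wool=8 zinc=3
After 9 (craft beaker): beaker=9 wool=5 zinc=3
After 10 (gather 2 wood): beaker=9 wood=2 wool=5 zinc=3
After 11 (craft beaker): beaker=12 wood=2 wool=2 zinc=3
After 12 (consume 7 beaker): beaker=5 wood=2 wool=2 zinc=3

Answer: beaker=5 wood=2 wool=2 zinc=3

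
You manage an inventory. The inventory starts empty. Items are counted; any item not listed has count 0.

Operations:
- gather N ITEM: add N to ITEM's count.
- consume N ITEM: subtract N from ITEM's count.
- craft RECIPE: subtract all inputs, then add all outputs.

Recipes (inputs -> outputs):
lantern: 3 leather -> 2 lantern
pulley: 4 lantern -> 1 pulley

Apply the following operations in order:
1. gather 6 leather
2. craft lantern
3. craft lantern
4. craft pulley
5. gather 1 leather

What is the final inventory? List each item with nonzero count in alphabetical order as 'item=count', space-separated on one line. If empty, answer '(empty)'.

After 1 (gather 6 leather): leather=6
After 2 (craft lantern): lantern=2 leather=3
After 3 (craft lantern): lantern=4
After 4 (craft pulley): pulley=1
After 5 (gather 1 leather): leather=1 pulley=1

Answer: leather=1 pulley=1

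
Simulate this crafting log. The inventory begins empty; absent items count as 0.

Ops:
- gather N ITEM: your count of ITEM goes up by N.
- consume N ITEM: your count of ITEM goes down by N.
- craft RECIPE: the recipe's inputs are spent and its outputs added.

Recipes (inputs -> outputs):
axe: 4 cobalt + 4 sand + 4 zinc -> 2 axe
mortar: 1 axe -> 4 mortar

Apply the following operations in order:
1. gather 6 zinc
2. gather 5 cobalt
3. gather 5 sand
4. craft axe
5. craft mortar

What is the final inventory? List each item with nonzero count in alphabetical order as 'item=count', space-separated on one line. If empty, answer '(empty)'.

Answer: axe=1 cobalt=1 mortar=4 sand=1 zinc=2

Derivation:
After 1 (gather 6 zinc): zinc=6
After 2 (gather 5 cobalt): cobalt=5 zinc=6
After 3 (gather 5 sand): cobalt=5 sand=5 zinc=6
After 4 (craft axe): axe=2 cobalt=1 sand=1 zinc=2
After 5 (craft mortar): axe=1 cobalt=1 mortar=4 sand=1 zinc=2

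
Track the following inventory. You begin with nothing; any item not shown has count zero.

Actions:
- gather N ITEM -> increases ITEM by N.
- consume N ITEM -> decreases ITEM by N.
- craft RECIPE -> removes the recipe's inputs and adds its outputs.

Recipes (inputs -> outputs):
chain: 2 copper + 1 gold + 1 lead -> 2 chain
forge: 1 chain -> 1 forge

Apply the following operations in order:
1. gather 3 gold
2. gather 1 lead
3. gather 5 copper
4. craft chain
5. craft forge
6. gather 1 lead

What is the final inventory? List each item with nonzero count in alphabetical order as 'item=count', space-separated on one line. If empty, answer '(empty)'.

Answer: chain=1 copper=3 forge=1 gold=2 lead=1

Derivation:
After 1 (gather 3 gold): gold=3
After 2 (gather 1 lead): gold=3 lead=1
After 3 (gather 5 copper): copper=5 gold=3 lead=1
After 4 (craft chain): chain=2 copper=3 gold=2
After 5 (craft forge): chain=1 copper=3 forge=1 gold=2
After 6 (gather 1 lead): chain=1 copper=3 forge=1 gold=2 lead=1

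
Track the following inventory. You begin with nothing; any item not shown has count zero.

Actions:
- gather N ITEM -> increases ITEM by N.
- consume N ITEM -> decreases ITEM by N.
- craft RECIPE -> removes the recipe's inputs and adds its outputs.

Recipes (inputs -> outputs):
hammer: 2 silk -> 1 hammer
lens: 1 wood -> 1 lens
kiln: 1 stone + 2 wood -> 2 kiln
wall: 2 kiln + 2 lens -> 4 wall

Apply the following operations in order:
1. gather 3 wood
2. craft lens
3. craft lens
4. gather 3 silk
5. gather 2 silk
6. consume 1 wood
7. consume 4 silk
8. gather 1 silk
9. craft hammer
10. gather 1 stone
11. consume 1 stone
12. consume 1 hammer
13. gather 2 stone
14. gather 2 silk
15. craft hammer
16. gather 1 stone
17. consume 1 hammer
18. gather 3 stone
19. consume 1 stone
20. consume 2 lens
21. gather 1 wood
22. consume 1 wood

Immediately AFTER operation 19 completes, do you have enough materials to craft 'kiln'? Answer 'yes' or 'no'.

After 1 (gather 3 wood): wood=3
After 2 (craft lens): lens=1 wood=2
After 3 (craft lens): lens=2 wood=1
After 4 (gather 3 silk): lens=2 silk=3 wood=1
After 5 (gather 2 silk): lens=2 silk=5 wood=1
After 6 (consume 1 wood): lens=2 silk=5
After 7 (consume 4 silk): lens=2 silk=1
After 8 (gather 1 silk): lens=2 silk=2
After 9 (craft hammer): hammer=1 lens=2
After 10 (gather 1 stone): hammer=1 lens=2 stone=1
After 11 (consume 1 stone): hammer=1 lens=2
After 12 (consume 1 hammer): lens=2
After 13 (gather 2 stone): lens=2 stone=2
After 14 (gather 2 silk): lens=2 silk=2 stone=2
After 15 (craft hammer): hammer=1 lens=2 stone=2
After 16 (gather 1 stone): hammer=1 lens=2 stone=3
After 17 (consume 1 hammer): lens=2 stone=3
After 18 (gather 3 stone): lens=2 stone=6
After 19 (consume 1 stone): lens=2 stone=5

Answer: no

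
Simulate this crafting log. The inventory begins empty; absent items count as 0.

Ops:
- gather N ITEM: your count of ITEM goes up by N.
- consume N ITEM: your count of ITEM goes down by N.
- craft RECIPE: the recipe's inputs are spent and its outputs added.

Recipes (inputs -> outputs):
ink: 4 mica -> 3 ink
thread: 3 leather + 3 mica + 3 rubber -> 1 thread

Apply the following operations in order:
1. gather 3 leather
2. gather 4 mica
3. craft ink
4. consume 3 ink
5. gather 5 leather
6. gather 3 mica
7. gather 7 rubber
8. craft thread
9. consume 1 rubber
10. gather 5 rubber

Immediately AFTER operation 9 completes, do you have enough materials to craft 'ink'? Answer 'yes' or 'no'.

Answer: no

Derivation:
After 1 (gather 3 leather): leather=3
After 2 (gather 4 mica): leather=3 mica=4
After 3 (craft ink): ink=3 leather=3
After 4 (consume 3 ink): leather=3
After 5 (gather 5 leather): leather=8
After 6 (gather 3 mica): leather=8 mica=3
After 7 (gather 7 rubber): leather=8 mica=3 rubber=7
After 8 (craft thread): leather=5 rubber=4 thread=1
After 9 (consume 1 rubber): leather=5 rubber=3 thread=1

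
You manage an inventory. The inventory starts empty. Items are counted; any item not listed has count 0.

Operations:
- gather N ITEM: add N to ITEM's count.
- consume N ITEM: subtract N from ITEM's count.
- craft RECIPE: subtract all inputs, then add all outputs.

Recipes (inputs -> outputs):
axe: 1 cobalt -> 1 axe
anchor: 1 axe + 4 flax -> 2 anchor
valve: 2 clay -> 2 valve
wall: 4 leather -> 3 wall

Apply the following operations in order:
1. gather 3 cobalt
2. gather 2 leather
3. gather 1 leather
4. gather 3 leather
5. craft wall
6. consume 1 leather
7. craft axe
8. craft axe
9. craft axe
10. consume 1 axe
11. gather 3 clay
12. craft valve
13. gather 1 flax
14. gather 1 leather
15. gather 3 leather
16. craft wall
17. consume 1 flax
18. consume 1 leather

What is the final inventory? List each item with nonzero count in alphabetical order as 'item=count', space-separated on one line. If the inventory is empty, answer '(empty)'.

Answer: axe=2 clay=1 valve=2 wall=6

Derivation:
After 1 (gather 3 cobalt): cobalt=3
After 2 (gather 2 leather): cobalt=3 leather=2
After 3 (gather 1 leather): cobalt=3 leather=3
After 4 (gather 3 leather): cobalt=3 leather=6
After 5 (craft wall): cobalt=3 leather=2 wall=3
After 6 (consume 1 leather): cobalt=3 leather=1 wall=3
After 7 (craft axe): axe=1 cobalt=2 leather=1 wall=3
After 8 (craft axe): axe=2 cobalt=1 leather=1 wall=3
After 9 (craft axe): axe=3 leather=1 wall=3
After 10 (consume 1 axe): axe=2 leather=1 wall=3
After 11 (gather 3 clay): axe=2 clay=3 leather=1 wall=3
After 12 (craft valve): axe=2 clay=1 leather=1 valve=2 wall=3
After 13 (gather 1 flax): axe=2 clay=1 flax=1 leather=1 valve=2 wall=3
After 14 (gather 1 leather): axe=2 clay=1 flax=1 leather=2 valve=2 wall=3
After 15 (gather 3 leather): axe=2 clay=1 flax=1 leather=5 valve=2 wall=3
After 16 (craft wall): axe=2 clay=1 flax=1 leather=1 valve=2 wall=6
After 17 (consume 1 flax): axe=2 clay=1 leather=1 valve=2 wall=6
After 18 (consume 1 leather): axe=2 clay=1 valve=2 wall=6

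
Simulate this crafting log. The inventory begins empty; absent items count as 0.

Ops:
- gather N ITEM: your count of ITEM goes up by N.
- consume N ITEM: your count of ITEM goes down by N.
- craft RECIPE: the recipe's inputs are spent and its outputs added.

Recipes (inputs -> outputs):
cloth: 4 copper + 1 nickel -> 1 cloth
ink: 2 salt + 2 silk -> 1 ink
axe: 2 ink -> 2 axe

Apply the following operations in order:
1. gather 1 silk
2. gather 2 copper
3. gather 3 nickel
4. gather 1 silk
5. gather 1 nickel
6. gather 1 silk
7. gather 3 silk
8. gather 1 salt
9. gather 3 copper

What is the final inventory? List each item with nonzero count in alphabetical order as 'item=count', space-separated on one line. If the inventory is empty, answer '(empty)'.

After 1 (gather 1 silk): silk=1
After 2 (gather 2 copper): copper=2 silk=1
After 3 (gather 3 nickel): copper=2 nickel=3 silk=1
After 4 (gather 1 silk): copper=2 nickel=3 silk=2
After 5 (gather 1 nickel): copper=2 nickel=4 silk=2
After 6 (gather 1 silk): copper=2 nickel=4 silk=3
After 7 (gather 3 silk): copper=2 nickel=4 silk=6
After 8 (gather 1 salt): copper=2 nickel=4 salt=1 silk=6
After 9 (gather 3 copper): copper=5 nickel=4 salt=1 silk=6

Answer: copper=5 nickel=4 salt=1 silk=6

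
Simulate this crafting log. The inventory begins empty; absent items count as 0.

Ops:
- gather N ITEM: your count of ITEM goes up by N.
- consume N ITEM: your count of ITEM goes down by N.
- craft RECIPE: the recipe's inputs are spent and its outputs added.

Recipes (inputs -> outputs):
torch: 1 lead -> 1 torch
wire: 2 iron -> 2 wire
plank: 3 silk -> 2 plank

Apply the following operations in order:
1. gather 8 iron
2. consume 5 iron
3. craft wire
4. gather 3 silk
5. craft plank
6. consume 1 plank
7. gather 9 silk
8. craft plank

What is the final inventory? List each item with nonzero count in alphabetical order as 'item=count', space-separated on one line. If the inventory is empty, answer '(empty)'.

After 1 (gather 8 iron): iron=8
After 2 (consume 5 iron): iron=3
After 3 (craft wire): iron=1 wire=2
After 4 (gather 3 silk): iron=1 silk=3 wire=2
After 5 (craft plank): iron=1 plank=2 wire=2
After 6 (consume 1 plank): iron=1 plank=1 wire=2
After 7 (gather 9 silk): iron=1 plank=1 silk=9 wire=2
After 8 (craft plank): iron=1 plank=3 silk=6 wire=2

Answer: iron=1 plank=3 silk=6 wire=2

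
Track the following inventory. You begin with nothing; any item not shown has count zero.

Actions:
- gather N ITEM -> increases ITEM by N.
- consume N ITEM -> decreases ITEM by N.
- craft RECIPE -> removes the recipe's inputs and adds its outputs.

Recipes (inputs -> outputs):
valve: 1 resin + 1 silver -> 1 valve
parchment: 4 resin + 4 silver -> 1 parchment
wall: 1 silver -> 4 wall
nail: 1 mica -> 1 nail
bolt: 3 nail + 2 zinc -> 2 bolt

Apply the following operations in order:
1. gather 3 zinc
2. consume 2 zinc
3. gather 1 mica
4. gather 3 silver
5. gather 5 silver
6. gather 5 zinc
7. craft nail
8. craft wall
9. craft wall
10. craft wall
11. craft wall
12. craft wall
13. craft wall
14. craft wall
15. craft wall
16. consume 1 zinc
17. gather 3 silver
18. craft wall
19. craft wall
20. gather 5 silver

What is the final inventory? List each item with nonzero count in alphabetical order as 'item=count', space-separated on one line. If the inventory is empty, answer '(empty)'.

After 1 (gather 3 zinc): zinc=3
After 2 (consume 2 zinc): zinc=1
After 3 (gather 1 mica): mica=1 zinc=1
After 4 (gather 3 silver): mica=1 silver=3 zinc=1
After 5 (gather 5 silver): mica=1 silver=8 zinc=1
After 6 (gather 5 zinc): mica=1 silver=8 zinc=6
After 7 (craft nail): nail=1 silver=8 zinc=6
After 8 (craft wall): nail=1 silver=7 wall=4 zinc=6
After 9 (craft wall): nail=1 silver=6 wall=8 zinc=6
After 10 (craft wall): nail=1 silver=5 wall=12 zinc=6
After 11 (craft wall): nail=1 silver=4 wall=16 zinc=6
After 12 (craft wall): nail=1 silver=3 wall=20 zinc=6
After 13 (craft wall): nail=1 silver=2 wall=24 zinc=6
After 14 (craft wall): nail=1 silver=1 wall=28 zinc=6
After 15 (craft wall): nail=1 wall=32 zinc=6
After 16 (consume 1 zinc): nail=1 wall=32 zinc=5
After 17 (gather 3 silver): nail=1 silver=3 wall=32 zinc=5
After 18 (craft wall): nail=1 silver=2 wall=36 zinc=5
After 19 (craft wall): nail=1 silver=1 wall=40 zinc=5
After 20 (gather 5 silver): nail=1 silver=6 wall=40 zinc=5

Answer: nail=1 silver=6 wall=40 zinc=5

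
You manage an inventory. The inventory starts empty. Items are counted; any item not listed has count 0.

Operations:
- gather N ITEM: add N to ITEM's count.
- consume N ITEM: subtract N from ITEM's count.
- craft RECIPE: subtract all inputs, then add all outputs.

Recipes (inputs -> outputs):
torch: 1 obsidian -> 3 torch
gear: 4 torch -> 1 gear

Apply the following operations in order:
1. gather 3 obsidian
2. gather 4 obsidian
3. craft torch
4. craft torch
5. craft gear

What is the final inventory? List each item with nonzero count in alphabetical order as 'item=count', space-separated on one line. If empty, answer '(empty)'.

After 1 (gather 3 obsidian): obsidian=3
After 2 (gather 4 obsidian): obsidian=7
After 3 (craft torch): obsidian=6 torch=3
After 4 (craft torch): obsidian=5 torch=6
After 5 (craft gear): gear=1 obsidian=5 torch=2

Answer: gear=1 obsidian=5 torch=2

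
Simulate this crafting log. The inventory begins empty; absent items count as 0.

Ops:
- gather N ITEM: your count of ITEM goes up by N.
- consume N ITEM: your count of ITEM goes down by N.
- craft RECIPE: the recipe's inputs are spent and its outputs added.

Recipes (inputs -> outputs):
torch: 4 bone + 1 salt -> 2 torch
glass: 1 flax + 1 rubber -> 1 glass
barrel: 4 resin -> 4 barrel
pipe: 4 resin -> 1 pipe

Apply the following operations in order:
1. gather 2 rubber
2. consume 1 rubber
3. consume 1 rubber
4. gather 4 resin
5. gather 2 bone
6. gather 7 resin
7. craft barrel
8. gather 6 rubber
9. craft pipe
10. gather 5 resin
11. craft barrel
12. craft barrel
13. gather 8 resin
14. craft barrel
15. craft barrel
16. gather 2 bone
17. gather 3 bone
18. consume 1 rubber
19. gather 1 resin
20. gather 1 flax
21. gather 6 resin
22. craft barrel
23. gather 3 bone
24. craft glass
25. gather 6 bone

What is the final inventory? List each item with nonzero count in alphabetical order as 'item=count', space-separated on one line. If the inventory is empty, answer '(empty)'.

Answer: barrel=24 bone=16 glass=1 pipe=1 resin=3 rubber=4

Derivation:
After 1 (gather 2 rubber): rubber=2
After 2 (consume 1 rubber): rubber=1
After 3 (consume 1 rubber): (empty)
After 4 (gather 4 resin): resin=4
After 5 (gather 2 bone): bone=2 resin=4
After 6 (gather 7 resin): bone=2 resin=11
After 7 (craft barrel): barrel=4 bone=2 resin=7
After 8 (gather 6 rubber): barrel=4 bone=2 resin=7 rubber=6
After 9 (craft pipe): barrel=4 bone=2 pipe=1 resin=3 rubber=6
After 10 (gather 5 resin): barrel=4 bone=2 pipe=1 resin=8 rubber=6
After 11 (craft barrel): barrel=8 bone=2 pipe=1 resin=4 rubber=6
After 12 (craft barrel): barrel=12 bone=2 pipe=1 rubber=6
After 13 (gather 8 resin): barrel=12 bone=2 pipe=1 resin=8 rubber=6
After 14 (craft barrel): barrel=16 bone=2 pipe=1 resin=4 rubber=6
After 15 (craft barrel): barrel=20 bone=2 pipe=1 rubber=6
After 16 (gather 2 bone): barrel=20 bone=4 pipe=1 rubber=6
After 17 (gather 3 bone): barrel=20 bone=7 pipe=1 rubber=6
After 18 (consume 1 rubber): barrel=20 bone=7 pipe=1 rubber=5
After 19 (gather 1 resin): barrel=20 bone=7 pipe=1 resin=1 rubber=5
After 20 (gather 1 flax): barrel=20 bone=7 flax=1 pipe=1 resin=1 rubber=5
After 21 (gather 6 resin): barrel=20 bone=7 flax=1 pipe=1 resin=7 rubber=5
After 22 (craft barrel): barrel=24 bone=7 flax=1 pipe=1 resin=3 rubber=5
After 23 (gather 3 bone): barrel=24 bone=10 flax=1 pipe=1 resin=3 rubber=5
After 24 (craft glass): barrel=24 bone=10 glass=1 pipe=1 resin=3 rubber=4
After 25 (gather 6 bone): barrel=24 bone=16 glass=1 pipe=1 resin=3 rubber=4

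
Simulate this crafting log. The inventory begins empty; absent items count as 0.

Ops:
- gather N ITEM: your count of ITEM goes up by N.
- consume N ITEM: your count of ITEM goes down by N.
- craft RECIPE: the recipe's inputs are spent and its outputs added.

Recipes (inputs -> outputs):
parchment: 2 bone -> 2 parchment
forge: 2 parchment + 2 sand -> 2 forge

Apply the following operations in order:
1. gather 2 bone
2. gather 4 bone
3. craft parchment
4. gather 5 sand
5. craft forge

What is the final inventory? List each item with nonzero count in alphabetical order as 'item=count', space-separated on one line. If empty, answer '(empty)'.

Answer: bone=4 forge=2 sand=3

Derivation:
After 1 (gather 2 bone): bone=2
After 2 (gather 4 bone): bone=6
After 3 (craft parchment): bone=4 parchment=2
After 4 (gather 5 sand): bone=4 parchment=2 sand=5
After 5 (craft forge): bone=4 forge=2 sand=3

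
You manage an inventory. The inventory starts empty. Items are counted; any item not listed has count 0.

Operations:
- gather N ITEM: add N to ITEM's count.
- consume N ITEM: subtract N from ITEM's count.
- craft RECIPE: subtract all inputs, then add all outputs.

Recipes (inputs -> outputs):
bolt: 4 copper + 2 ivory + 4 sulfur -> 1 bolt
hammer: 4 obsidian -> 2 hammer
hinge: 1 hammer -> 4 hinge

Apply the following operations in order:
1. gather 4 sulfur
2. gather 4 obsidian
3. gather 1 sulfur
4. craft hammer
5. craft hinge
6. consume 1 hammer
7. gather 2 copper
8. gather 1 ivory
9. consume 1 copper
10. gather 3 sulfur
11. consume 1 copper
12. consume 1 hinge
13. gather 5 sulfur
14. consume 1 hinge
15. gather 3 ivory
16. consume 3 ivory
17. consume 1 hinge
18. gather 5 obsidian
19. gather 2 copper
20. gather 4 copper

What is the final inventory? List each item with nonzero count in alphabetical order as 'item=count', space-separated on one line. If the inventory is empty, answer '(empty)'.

Answer: copper=6 hinge=1 ivory=1 obsidian=5 sulfur=13

Derivation:
After 1 (gather 4 sulfur): sulfur=4
After 2 (gather 4 obsidian): obsidian=4 sulfur=4
After 3 (gather 1 sulfur): obsidian=4 sulfur=5
After 4 (craft hammer): hammer=2 sulfur=5
After 5 (craft hinge): hammer=1 hinge=4 sulfur=5
After 6 (consume 1 hammer): hinge=4 sulfur=5
After 7 (gather 2 copper): copper=2 hinge=4 sulfur=5
After 8 (gather 1 ivory): copper=2 hinge=4 ivory=1 sulfur=5
After 9 (consume 1 copper): copper=1 hinge=4 ivory=1 sulfur=5
After 10 (gather 3 sulfur): copper=1 hinge=4 ivory=1 sulfur=8
After 11 (consume 1 copper): hinge=4 ivory=1 sulfur=8
After 12 (consume 1 hinge): hinge=3 ivory=1 sulfur=8
After 13 (gather 5 sulfur): hinge=3 ivory=1 sulfur=13
After 14 (consume 1 hinge): hinge=2 ivory=1 sulfur=13
After 15 (gather 3 ivory): hinge=2 ivory=4 sulfur=13
After 16 (consume 3 ivory): hinge=2 ivory=1 sulfur=13
After 17 (consume 1 hinge): hinge=1 ivory=1 sulfur=13
After 18 (gather 5 obsidian): hinge=1 ivory=1 obsidian=5 sulfur=13
After 19 (gather 2 copper): copper=2 hinge=1 ivory=1 obsidian=5 sulfur=13
After 20 (gather 4 copper): copper=6 hinge=1 ivory=1 obsidian=5 sulfur=13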